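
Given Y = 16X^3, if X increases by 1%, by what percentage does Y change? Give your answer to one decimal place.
3.0%

For Y = 16X^3:
If X → X(1 + 0.01)
Then Y → Y · (1 + 0.01)^3
     ≈ Y · 1.0303

Percentage change = ((1 + 0.01)^3 − 1) × 100% ≈ 3.0%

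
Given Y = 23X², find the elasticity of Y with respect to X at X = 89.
Elasticity = 2

Elasticity = (dY/dX) · (X/Y)

dY/dX = 46·X
At X = 89: dY/dX = 4094, Y = 182183

Elasticity = 4094 · (89 / 182183) = 2

Interpretation: for a small percentage change in X, the percentage change in Y is approximately 2.00 times as large.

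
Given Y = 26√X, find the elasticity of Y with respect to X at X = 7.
Elasticity = 1/2

Elasticity = (dY/dX) · (X/Y)

dY/dX = 13/√X
At X = 7: dY/dX = 13·√7/7, Y = 26·√7

Elasticity = (13·√7/7) · (7 / (26·√7)) = 1/2

Interpretation: for a small percentage change in X, the percentage change in Y is approximately 0.50 times as large.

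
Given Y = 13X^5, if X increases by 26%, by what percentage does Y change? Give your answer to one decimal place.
217.6%

For Y = 13X^5:
If X → X(1 + 0.26)
Then Y → Y · (1 + 0.26)^5
     ≈ Y · 3.1758

Percentage change = ((1 + 0.26)^5 − 1) × 100% ≈ 217.6%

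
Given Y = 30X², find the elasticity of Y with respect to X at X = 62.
Elasticity = 2

Elasticity = (dY/dX) · (X/Y)

dY/dX = 60·X
At X = 62: dY/dX = 3720, Y = 115320

Elasticity = 3720 · (62 / 115320) = 2

Interpretation: for a small percentage change in X, the percentage change in Y is approximately 2.00 times as large.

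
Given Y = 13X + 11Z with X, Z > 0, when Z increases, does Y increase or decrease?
Y increases

Taking the partial derivative:
∂Y/∂Z = 11

∂Y/∂Z = 11 > 0 (assuming positive values)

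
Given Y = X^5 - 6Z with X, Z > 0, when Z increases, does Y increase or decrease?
Y decreases

Taking the partial derivative:
∂Y/∂Z = -6

∂Y/∂Z = -6 < 0 (assuming positive values)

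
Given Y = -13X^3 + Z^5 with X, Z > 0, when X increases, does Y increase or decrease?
Y decreases

Taking the partial derivative:
∂Y/∂X = -39X^2

∂Y/∂X = -39X^2 < 0 (assuming positive values)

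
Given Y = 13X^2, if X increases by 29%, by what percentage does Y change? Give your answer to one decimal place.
66.4%

For Y = 13X^2:
If X → X(1 + 0.29)
Then Y → Y · (1 + 0.29)^2
     = Y · 1.6641

Percentage change = ((1 + 0.29)^2 − 1) × 100% ≈ 66.4%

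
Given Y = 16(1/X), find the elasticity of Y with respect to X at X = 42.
Elasticity = -1

Elasticity = (dY/dX) · (X/Y)

dY/dX = -16/X²
At X = 42: dY/dX = -4/441, Y = 8/21

Elasticity = (-4/441) · (42 / (8/21)) = -1

Interpretation: for a small percentage change in X, the percentage change in Y is approximately -1.00 times as large.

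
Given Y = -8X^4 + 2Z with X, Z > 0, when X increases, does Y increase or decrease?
Y decreases

Taking the partial derivative:
∂Y/∂X = -32X^3

∂Y/∂X = -32X^3 < 0 (assuming positive values)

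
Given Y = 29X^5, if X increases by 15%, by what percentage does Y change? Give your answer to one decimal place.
101.1%

For Y = 29X^5:
If X → X(1 + 0.15)
Then Y → Y · (1 + 0.15)^5
     ≈ Y · 2.0114

Percentage change = ((1 + 0.15)^5 − 1) × 100% ≈ 101.1%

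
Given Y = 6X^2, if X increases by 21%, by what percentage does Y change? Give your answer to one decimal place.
46.4%

For Y = 6X^2:
If X → X(1 + 0.21)
Then Y → Y · (1 + 0.21)^2
     = Y · 1.4641

Percentage change = ((1 + 0.21)^2 − 1) × 100% ≈ 46.4%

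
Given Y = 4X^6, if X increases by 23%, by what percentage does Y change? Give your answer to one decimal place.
246.3%

For Y = 4X^6:
If X → X(1 + 0.23)
Then Y → Y · (1 + 0.23)^6
     ≈ Y · 3.4628

Percentage change = ((1 + 0.23)^6 − 1) × 100% ≈ 246.3%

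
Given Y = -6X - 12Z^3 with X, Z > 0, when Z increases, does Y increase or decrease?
Y decreases

Taking the partial derivative:
∂Y/∂Z = -36Z^2

∂Y/∂Z = -36Z^2 < 0 (assuming positive values)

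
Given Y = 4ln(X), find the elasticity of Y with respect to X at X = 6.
Elasticity = 1/ln(6) ≈ 0.5581

Elasticity = (dY/dX) · (X/Y)

dY/dX = 4/X
At X = 6: dY/dX = 2/3, Y = 4·ln(6)

Elasticity = (2/3) · (6 / (4·ln(6))) = 1/ln(6) ≈ 0.5581

Interpretation: for a small percentage change in X, the percentage change in Y is approximately 0.56 times as large.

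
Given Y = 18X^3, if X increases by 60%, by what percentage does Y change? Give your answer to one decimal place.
309.6%

For Y = 18X^3:
If X → X(1 + 0.6)
Then Y → Y · (1 + 0.6)^3
     = Y · 4.0960

Percentage change = ((1 + 0.6)^3 − 1) × 100% = 309.6%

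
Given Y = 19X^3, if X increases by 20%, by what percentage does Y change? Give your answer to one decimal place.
72.8%

For Y = 19X^3:
If X → X(1 + 0.2)
Then Y → Y · (1 + 0.2)^3
     = Y · 1.7280

Percentage change = ((1 + 0.2)^3 − 1) × 100% = 72.8%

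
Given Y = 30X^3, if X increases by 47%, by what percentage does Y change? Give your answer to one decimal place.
217.7%

For Y = 30X^3:
If X → X(1 + 0.47)
Then Y → Y · (1 + 0.47)^3
     ≈ Y · 3.1765

Percentage change = ((1 + 0.47)^3 − 1) × 100% ≈ 217.7%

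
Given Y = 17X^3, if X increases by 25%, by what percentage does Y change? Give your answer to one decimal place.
95.3%

For Y = 17X^3:
If X → X(1 + 0.25)
Then Y → Y · (1 + 0.25)^3
     ≈ Y · 1.9531

Percentage change = ((1 + 0.25)^3 − 1) × 100% ≈ 95.3%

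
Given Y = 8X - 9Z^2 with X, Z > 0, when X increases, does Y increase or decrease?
Y increases

Taking the partial derivative:
∂Y/∂X = 8

∂Y/∂X = 8 > 0 (assuming positive values)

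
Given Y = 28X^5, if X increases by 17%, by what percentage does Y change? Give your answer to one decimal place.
119.2%

For Y = 28X^5:
If X → X(1 + 0.17)
Then Y → Y · (1 + 0.17)^5
     ≈ Y · 2.1924

Percentage change = ((1 + 0.17)^5 − 1) × 100% ≈ 119.2%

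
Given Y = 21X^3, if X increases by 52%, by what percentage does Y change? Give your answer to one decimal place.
251.2%

For Y = 21X^3:
If X → X(1 + 0.52)
Then Y → Y · (1 + 0.52)^3
     ≈ Y · 3.5118

Percentage change = ((1 + 0.52)^3 − 1) × 100% ≈ 251.2%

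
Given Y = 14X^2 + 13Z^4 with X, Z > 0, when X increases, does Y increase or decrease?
Y increases

Taking the partial derivative:
∂Y/∂X = 28X

∂Y/∂X = 28X > 0 (assuming positive values)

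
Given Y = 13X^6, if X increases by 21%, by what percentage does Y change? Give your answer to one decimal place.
213.8%

For Y = 13X^6:
If X → X(1 + 0.21)
Then Y → Y · (1 + 0.21)^6
     ≈ Y · 3.1384

Percentage change = ((1 + 0.21)^6 − 1) × 100% ≈ 213.8%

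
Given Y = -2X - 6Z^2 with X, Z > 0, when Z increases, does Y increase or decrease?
Y decreases

Taking the partial derivative:
∂Y/∂Z = -12Z

∂Y/∂Z = -12Z < 0 (assuming positive values)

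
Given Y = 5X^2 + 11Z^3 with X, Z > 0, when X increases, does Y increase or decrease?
Y increases

Taking the partial derivative:
∂Y/∂X = 10X

∂Y/∂X = 10X > 0 (assuming positive values)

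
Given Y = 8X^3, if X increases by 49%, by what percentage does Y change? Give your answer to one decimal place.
230.8%

For Y = 8X^3:
If X → X(1 + 0.49)
Then Y → Y · (1 + 0.49)^3
     ≈ Y · 3.3079

Percentage change = ((1 + 0.49)^3 − 1) × 100% ≈ 230.8%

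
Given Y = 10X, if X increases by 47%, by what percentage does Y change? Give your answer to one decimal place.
47.0%

For Y = 10X:
If X → X(1 + 0.47)
Then Y → Y · (1 + 0.47)^1
     = Y · 1.4700

Percentage change = ((1 + 0.47)^1 − 1) × 100% = 47.0%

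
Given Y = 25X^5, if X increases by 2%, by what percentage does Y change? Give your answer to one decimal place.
10.4%

For Y = 25X^5:
If X → X(1 + 0.02)
Then Y → Y · (1 + 0.02)^5
     ≈ Y · 1.1041

Percentage change = ((1 + 0.02)^5 − 1) × 100% ≈ 10.4%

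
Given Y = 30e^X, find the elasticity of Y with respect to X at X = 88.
Elasticity = 88

Elasticity = (dY/dX) · (X/Y)

dY/dX = 30·e^X
At X = 88: dY/dX = 30·e^88, Y = 30·e^88

Elasticity = (30·e^88) · (88 / (30·e^88)) = 88

Interpretation: for a small percentage change in X, the percentage change in Y is approximately 88.00 times as large.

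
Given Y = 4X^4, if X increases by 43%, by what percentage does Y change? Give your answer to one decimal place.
318.2%

For Y = 4X^4:
If X → X(1 + 0.43)
Then Y → Y · (1 + 0.43)^4
     ≈ Y · 4.1816

Percentage change = ((1 + 0.43)^4 − 1) × 100% ≈ 318.2%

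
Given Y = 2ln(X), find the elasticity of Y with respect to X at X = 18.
Elasticity = 1/ln(18) ≈ 0.3460

Elasticity = (dY/dX) · (X/Y)

dY/dX = 2/X
At X = 18: dY/dX = 1/9, Y = 2·ln(18)

Elasticity = (1/9) · (18 / (2·ln(18))) = 1/ln(18) ≈ 0.3460

Interpretation: for a small percentage change in X, the percentage change in Y is approximately 0.35 times as large.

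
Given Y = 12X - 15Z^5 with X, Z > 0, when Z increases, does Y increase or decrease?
Y decreases

Taking the partial derivative:
∂Y/∂Z = -75Z^4

∂Y/∂Z = -75Z^4 < 0 (assuming positive values)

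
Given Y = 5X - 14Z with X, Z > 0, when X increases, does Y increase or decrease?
Y increases

Taking the partial derivative:
∂Y/∂X = 5

∂Y/∂X = 5 > 0 (assuming positive values)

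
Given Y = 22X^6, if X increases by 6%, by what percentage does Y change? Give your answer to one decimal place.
41.9%

For Y = 22X^6:
If X → X(1 + 0.06)
Then Y → Y · (1 + 0.06)^6
     ≈ Y · 1.4185

Percentage change = ((1 + 0.06)^6 − 1) × 100% ≈ 41.9%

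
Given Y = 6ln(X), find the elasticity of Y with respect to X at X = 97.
Elasticity = 1/ln(97) ≈ 0.2186

Elasticity = (dY/dX) · (X/Y)

dY/dX = 6/X
At X = 97: dY/dX = 6/97, Y = 6·ln(97)

Elasticity = (6/97) · (97 / (6·ln(97))) = 1/ln(97) ≈ 0.2186

Interpretation: for a small percentage change in X, the percentage change in Y is approximately 0.22 times as large.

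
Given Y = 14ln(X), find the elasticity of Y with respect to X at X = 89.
Elasticity = 1/ln(89) ≈ 0.2228

Elasticity = (dY/dX) · (X/Y)

dY/dX = 14/X
At X = 89: dY/dX = 14/89, Y = 14·ln(89)

Elasticity = (14/89) · (89 / (14·ln(89))) = 1/ln(89) ≈ 0.2228

Interpretation: for a small percentage change in X, the percentage change in Y is approximately 0.22 times as large.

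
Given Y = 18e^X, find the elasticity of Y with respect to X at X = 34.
Elasticity = 34

Elasticity = (dY/dX) · (X/Y)

dY/dX = 18·e^X
At X = 34: dY/dX = 18·e^34, Y = 18·e^34

Elasticity = (18·e^34) · (34 / (18·e^34)) = 34

Interpretation: for a small percentage change in X, the percentage change in Y is approximately 34.00 times as large.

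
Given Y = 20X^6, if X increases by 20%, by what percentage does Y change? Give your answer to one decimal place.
198.6%

For Y = 20X^6:
If X → X(1 + 0.2)
Then Y → Y · (1 + 0.2)^6
     ≈ Y · 2.9860

Percentage change = ((1 + 0.2)^6 − 1) × 100% ≈ 198.6%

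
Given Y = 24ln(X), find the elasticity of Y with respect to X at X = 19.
Elasticity = 1/ln(19) ≈ 0.3396

Elasticity = (dY/dX) · (X/Y)

dY/dX = 24/X
At X = 19: dY/dX = 24/19, Y = 24·ln(19)

Elasticity = (24/19) · (19 / (24·ln(19))) = 1/ln(19) ≈ 0.3396

Interpretation: for a small percentage change in X, the percentage change in Y is approximately 0.34 times as large.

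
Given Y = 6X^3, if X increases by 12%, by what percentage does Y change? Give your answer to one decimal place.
40.5%

For Y = 6X^3:
If X → X(1 + 0.12)
Then Y → Y · (1 + 0.12)^3
     ≈ Y · 1.4049

Percentage change = ((1 + 0.12)^3 − 1) × 100% ≈ 40.5%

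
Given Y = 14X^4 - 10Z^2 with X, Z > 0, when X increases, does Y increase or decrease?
Y increases

Taking the partial derivative:
∂Y/∂X = 56X^3

∂Y/∂X = 56X^3 > 0 (assuming positive values)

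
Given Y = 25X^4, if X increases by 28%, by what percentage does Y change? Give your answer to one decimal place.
168.4%

For Y = 25X^4:
If X → X(1 + 0.28)
Then Y → Y · (1 + 0.28)^4
     ≈ Y · 2.6844

Percentage change = ((1 + 0.28)^4 − 1) × 100% ≈ 168.4%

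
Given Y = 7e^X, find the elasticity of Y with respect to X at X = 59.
Elasticity = 59

Elasticity = (dY/dX) · (X/Y)

dY/dX = 7·e^X
At X = 59: dY/dX = 7·e^59, Y = 7·e^59

Elasticity = (7·e^59) · (59 / (7·e^59)) = 59

Interpretation: for a small percentage change in X, the percentage change in Y is approximately 59.00 times as large.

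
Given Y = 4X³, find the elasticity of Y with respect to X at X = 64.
Elasticity = 3

Elasticity = (dY/dX) · (X/Y)

dY/dX = 12·X²
At X = 64: dY/dX = 49152, Y = 1048576

Elasticity = 49152 · (64 / 1048576) = 3

Interpretation: for a small percentage change in X, the percentage change in Y is approximately 3.00 times as large.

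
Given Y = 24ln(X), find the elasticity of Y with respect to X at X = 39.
Elasticity = 1/ln(39) ≈ 0.2730

Elasticity = (dY/dX) · (X/Y)

dY/dX = 24/X
At X = 39: dY/dX = 8/13, Y = 24·ln(39)

Elasticity = (8/13) · (39 / (24·ln(39))) = 1/ln(39) ≈ 0.2730

Interpretation: for a small percentage change in X, the percentage change in Y is approximately 0.27 times as large.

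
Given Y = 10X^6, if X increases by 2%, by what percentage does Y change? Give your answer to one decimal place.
12.6%

For Y = 10X^6:
If X → X(1 + 0.02)
Then Y → Y · (1 + 0.02)^6
     ≈ Y · 1.1262

Percentage change = ((1 + 0.02)^6 − 1) × 100% ≈ 12.6%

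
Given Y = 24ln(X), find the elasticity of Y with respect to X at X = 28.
Elasticity = 1/ln(28) ≈ 0.3001

Elasticity = (dY/dX) · (X/Y)

dY/dX = 24/X
At X = 28: dY/dX = 6/7, Y = 24·ln(28)

Elasticity = (6/7) · (28 / (24·ln(28))) = 1/ln(28) ≈ 0.3001

Interpretation: for a small percentage change in X, the percentage change in Y is approximately 0.30 times as large.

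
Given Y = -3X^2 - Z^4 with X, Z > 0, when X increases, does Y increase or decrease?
Y decreases

Taking the partial derivative:
∂Y/∂X = -6X

∂Y/∂X = -6X < 0 (assuming positive values)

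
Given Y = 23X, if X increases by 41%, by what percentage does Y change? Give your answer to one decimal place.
41.0%

For Y = 23X:
If X → X(1 + 0.41)
Then Y → Y · (1 + 0.41)^1
     = Y · 1.4100

Percentage change = ((1 + 0.41)^1 − 1) × 100% = 41.0%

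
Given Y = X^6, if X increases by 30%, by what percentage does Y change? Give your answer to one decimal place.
382.7%

For Y = X^6:
If X → X(1 + 0.3)
Then Y → Y · (1 + 0.3)^6
     ≈ Y · 4.8268

Percentage change = ((1 + 0.3)^6 − 1) × 100% ≈ 382.7%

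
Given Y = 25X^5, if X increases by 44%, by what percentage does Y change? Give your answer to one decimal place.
519.2%

For Y = 25X^5:
If X → X(1 + 0.44)
Then Y → Y · (1 + 0.44)^5
     ≈ Y · 6.1917

Percentage change = ((1 + 0.44)^5 − 1) × 100% ≈ 519.2%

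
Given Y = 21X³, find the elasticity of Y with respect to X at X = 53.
Elasticity = 3

Elasticity = (dY/dX) · (X/Y)

dY/dX = 63·X²
At X = 53: dY/dX = 176967, Y = 3126417

Elasticity = 176967 · (53 / 3126417) = 3

Interpretation: for a small percentage change in X, the percentage change in Y is approximately 3.00 times as large.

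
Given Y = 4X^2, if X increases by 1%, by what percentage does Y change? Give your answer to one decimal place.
2.0%

For Y = 4X^2:
If X → X(1 + 0.01)
Then Y → Y · (1 + 0.01)^2
     = Y · 1.0201

Percentage change = ((1 + 0.01)^2 − 1) × 100% ≈ 2.0%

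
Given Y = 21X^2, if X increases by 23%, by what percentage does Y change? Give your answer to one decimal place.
51.3%

For Y = 21X^2:
If X → X(1 + 0.23)
Then Y → Y · (1 + 0.23)^2
     = Y · 1.5129

Percentage change = ((1 + 0.23)^2 − 1) × 100% ≈ 51.3%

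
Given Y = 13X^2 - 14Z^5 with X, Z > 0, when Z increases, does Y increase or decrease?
Y decreases

Taking the partial derivative:
∂Y/∂Z = -70Z^4

∂Y/∂Z = -70Z^4 < 0 (assuming positive values)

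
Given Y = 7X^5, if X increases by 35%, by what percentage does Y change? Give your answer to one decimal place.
348.4%

For Y = 7X^5:
If X → X(1 + 0.35)
Then Y → Y · (1 + 0.35)^5
     ≈ Y · 4.4840

Percentage change = ((1 + 0.35)^5 − 1) × 100% ≈ 348.4%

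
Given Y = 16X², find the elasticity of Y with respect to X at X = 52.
Elasticity = 2

Elasticity = (dY/dX) · (X/Y)

dY/dX = 32·X
At X = 52: dY/dX = 1664, Y = 43264

Elasticity = 1664 · (52 / 43264) = 2

Interpretation: for a small percentage change in X, the percentage change in Y is approximately 2.00 times as large.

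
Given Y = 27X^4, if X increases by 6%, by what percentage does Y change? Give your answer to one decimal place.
26.2%

For Y = 27X^4:
If X → X(1 + 0.06)
Then Y → Y · (1 + 0.06)^4
     ≈ Y · 1.2625

Percentage change = ((1 + 0.06)^4 − 1) × 100% ≈ 26.2%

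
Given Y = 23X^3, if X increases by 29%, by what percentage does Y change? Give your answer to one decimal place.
114.7%

For Y = 23X^3:
If X → X(1 + 0.29)
Then Y → Y · (1 + 0.29)^3
     ≈ Y · 2.1467

Percentage change = ((1 + 0.29)^3 − 1) × 100% ≈ 114.7%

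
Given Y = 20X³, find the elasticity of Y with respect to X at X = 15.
Elasticity = 3

Elasticity = (dY/dX) · (X/Y)

dY/dX = 60·X²
At X = 15: dY/dX = 13500, Y = 67500

Elasticity = 13500 · (15 / 67500) = 3

Interpretation: for a small percentage change in X, the percentage change in Y is approximately 3.00 times as large.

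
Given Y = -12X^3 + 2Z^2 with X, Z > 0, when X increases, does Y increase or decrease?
Y decreases

Taking the partial derivative:
∂Y/∂X = -36X^2

∂Y/∂X = -36X^2 < 0 (assuming positive values)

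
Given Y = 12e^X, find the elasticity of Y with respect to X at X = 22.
Elasticity = 22

Elasticity = (dY/dX) · (X/Y)

dY/dX = 12·e^X
At X = 22: dY/dX = 12·e^22, Y = 12·e^22

Elasticity = (12·e^22) · (22 / (12·e^22)) = 22

Interpretation: for a small percentage change in X, the percentage change in Y is approximately 22.00 times as large.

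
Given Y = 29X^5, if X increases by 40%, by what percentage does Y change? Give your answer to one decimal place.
437.8%

For Y = 29X^5:
If X → X(1 + 0.4)
Then Y → Y · (1 + 0.4)^5
     ≈ Y · 5.3782

Percentage change = ((1 + 0.4)^5 − 1) × 100% ≈ 437.8%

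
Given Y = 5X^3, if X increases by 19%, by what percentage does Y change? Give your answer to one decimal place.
68.5%

For Y = 5X^3:
If X → X(1 + 0.19)
Then Y → Y · (1 + 0.19)^3
     ≈ Y · 1.6852

Percentage change = ((1 + 0.19)^3 − 1) × 100% ≈ 68.5%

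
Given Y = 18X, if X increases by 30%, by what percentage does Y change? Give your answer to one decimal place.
30.0%

For Y = 18X:
If X → X(1 + 0.3)
Then Y → Y · (1 + 0.3)^1
     = Y · 1.3000

Percentage change = ((1 + 0.3)^1 − 1) × 100% = 30.0%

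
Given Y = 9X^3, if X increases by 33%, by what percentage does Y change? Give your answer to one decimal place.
135.3%

For Y = 9X^3:
If X → X(1 + 0.33)
Then Y → Y · (1 + 0.33)^3
     ≈ Y · 2.3526

Percentage change = ((1 + 0.33)^3 − 1) × 100% ≈ 135.3%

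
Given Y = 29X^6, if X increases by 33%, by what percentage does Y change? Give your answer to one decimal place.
453.5%

For Y = 29X^6:
If X → X(1 + 0.33)
Then Y → Y · (1 + 0.33)^6
     ≈ Y · 5.5349

Percentage change = ((1 + 0.33)^6 − 1) × 100% ≈ 453.5%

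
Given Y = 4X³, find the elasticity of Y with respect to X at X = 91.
Elasticity = 3

Elasticity = (dY/dX) · (X/Y)

dY/dX = 12·X²
At X = 91: dY/dX = 99372, Y = 3014284

Elasticity = 99372 · (91 / 3014284) = 3

Interpretation: for a small percentage change in X, the percentage change in Y is approximately 3.00 times as large.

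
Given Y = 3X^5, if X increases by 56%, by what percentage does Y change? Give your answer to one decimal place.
823.9%

For Y = 3X^5:
If X → X(1 + 0.56)
Then Y → Y · (1 + 0.56)^5
     ≈ Y · 9.2390

Percentage change = ((1 + 0.56)^5 − 1) × 100% ≈ 823.9%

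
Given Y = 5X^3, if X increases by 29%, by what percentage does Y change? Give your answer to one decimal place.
114.7%

For Y = 5X^3:
If X → X(1 + 0.29)
Then Y → Y · (1 + 0.29)^3
     ≈ Y · 2.1467

Percentage change = ((1 + 0.29)^3 − 1) × 100% ≈ 114.7%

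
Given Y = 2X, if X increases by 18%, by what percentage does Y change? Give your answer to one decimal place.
18.0%

For Y = 2X:
If X → X(1 + 0.18)
Then Y → Y · (1 + 0.18)^1
     = Y · 1.1800

Percentage change = ((1 + 0.18)^1 − 1) × 100% = 18.0%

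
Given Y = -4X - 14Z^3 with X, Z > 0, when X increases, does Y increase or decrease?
Y decreases

Taking the partial derivative:
∂Y/∂X = -4

∂Y/∂X = -4 < 0 (assuming positive values)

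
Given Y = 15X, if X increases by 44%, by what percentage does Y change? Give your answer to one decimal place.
44.0%

For Y = 15X:
If X → X(1 + 0.44)
Then Y → Y · (1 + 0.44)^1
     = Y · 1.4400

Percentage change = ((1 + 0.44)^1 − 1) × 100% = 44.0%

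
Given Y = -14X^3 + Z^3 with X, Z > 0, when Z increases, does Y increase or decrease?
Y increases

Taking the partial derivative:
∂Y/∂Z = 3Z^2

∂Y/∂Z = 3Z^2 > 0 (assuming positive values)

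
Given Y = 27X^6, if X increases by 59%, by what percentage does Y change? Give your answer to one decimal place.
1515.8%

For Y = 27X^6:
If X → X(1 + 0.59)
Then Y → Y · (1 + 0.59)^6
     ≈ Y · 16.1578

Percentage change = ((1 + 0.59)^6 − 1) × 100% ≈ 1515.8%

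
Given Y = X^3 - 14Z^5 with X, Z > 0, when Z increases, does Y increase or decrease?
Y decreases

Taking the partial derivative:
∂Y/∂Z = -70Z^4

∂Y/∂Z = -70Z^4 < 0 (assuming positive values)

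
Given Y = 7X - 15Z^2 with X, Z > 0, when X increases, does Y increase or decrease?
Y increases

Taking the partial derivative:
∂Y/∂X = 7

∂Y/∂X = 7 > 0 (assuming positive values)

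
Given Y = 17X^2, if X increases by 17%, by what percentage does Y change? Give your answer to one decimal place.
36.9%

For Y = 17X^2:
If X → X(1 + 0.17)
Then Y → Y · (1 + 0.17)^2
     = Y · 1.3689

Percentage change = ((1 + 0.17)^2 − 1) × 100% ≈ 36.9%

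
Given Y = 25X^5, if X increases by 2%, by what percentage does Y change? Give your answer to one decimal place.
10.4%

For Y = 25X^5:
If X → X(1 + 0.02)
Then Y → Y · (1 + 0.02)^5
     ≈ Y · 1.1041

Percentage change = ((1 + 0.02)^5 − 1) × 100% ≈ 10.4%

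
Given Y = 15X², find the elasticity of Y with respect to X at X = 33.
Elasticity = 2

Elasticity = (dY/dX) · (X/Y)

dY/dX = 30·X
At X = 33: dY/dX = 990, Y = 16335

Elasticity = 990 · (33 / 16335) = 2

Interpretation: for a small percentage change in X, the percentage change in Y is approximately 2.00 times as large.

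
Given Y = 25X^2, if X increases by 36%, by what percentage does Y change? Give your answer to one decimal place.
85.0%

For Y = 25X^2:
If X → X(1 + 0.36)
Then Y → Y · (1 + 0.36)^2
     = Y · 1.8496

Percentage change = ((1 + 0.36)^2 − 1) × 100% ≈ 85.0%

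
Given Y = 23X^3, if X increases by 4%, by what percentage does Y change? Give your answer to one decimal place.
12.5%

For Y = 23X^3:
If X → X(1 + 0.04)
Then Y → Y · (1 + 0.04)^3
     ≈ Y · 1.1249

Percentage change = ((1 + 0.04)^3 − 1) × 100% ≈ 12.5%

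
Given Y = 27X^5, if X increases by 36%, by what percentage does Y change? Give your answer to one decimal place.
365.3%

For Y = 27X^5:
If X → X(1 + 0.36)
Then Y → Y · (1 + 0.36)^5
     ≈ Y · 4.6526

Percentage change = ((1 + 0.36)^5 − 1) × 100% ≈ 365.3%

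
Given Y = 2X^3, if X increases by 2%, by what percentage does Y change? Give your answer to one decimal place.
6.1%

For Y = 2X^3:
If X → X(1 + 0.02)
Then Y → Y · (1 + 0.02)^3
     ≈ Y · 1.0612

Percentage change = ((1 + 0.02)^3 − 1) × 100% ≈ 6.1%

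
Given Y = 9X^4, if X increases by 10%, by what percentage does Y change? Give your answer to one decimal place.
46.4%

For Y = 9X^4:
If X → X(1 + 0.1)
Then Y → Y · (1 + 0.1)^4
     = Y · 1.4641

Percentage change = ((1 + 0.1)^4 − 1) × 100% ≈ 46.4%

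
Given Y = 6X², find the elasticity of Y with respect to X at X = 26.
Elasticity = 2

Elasticity = (dY/dX) · (X/Y)

dY/dX = 12·X
At X = 26: dY/dX = 312, Y = 4056

Elasticity = 312 · (26 / 4056) = 2

Interpretation: for a small percentage change in X, the percentage change in Y is approximately 2.00 times as large.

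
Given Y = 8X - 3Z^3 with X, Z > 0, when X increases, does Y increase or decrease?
Y increases

Taking the partial derivative:
∂Y/∂X = 8

∂Y/∂X = 8 > 0 (assuming positive values)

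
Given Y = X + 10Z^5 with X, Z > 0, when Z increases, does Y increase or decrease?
Y increases

Taking the partial derivative:
∂Y/∂Z = 50Z^4

∂Y/∂Z = 50Z^4 > 0 (assuming positive values)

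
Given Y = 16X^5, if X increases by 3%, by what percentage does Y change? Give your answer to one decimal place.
15.9%

For Y = 16X^5:
If X → X(1 + 0.03)
Then Y → Y · (1 + 0.03)^5
     ≈ Y · 1.1593

Percentage change = ((1 + 0.03)^5 − 1) × 100% ≈ 15.9%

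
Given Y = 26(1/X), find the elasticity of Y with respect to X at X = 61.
Elasticity = -1

Elasticity = (dY/dX) · (X/Y)

dY/dX = -26/X²
At X = 61: dY/dX = -26/3721, Y = 26/61

Elasticity = (-26/3721) · (61 / (26/61)) = -1

Interpretation: for a small percentage change in X, the percentage change in Y is approximately -1.00 times as large.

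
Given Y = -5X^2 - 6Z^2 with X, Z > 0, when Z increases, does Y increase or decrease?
Y decreases

Taking the partial derivative:
∂Y/∂Z = -12Z

∂Y/∂Z = -12Z < 0 (assuming positive values)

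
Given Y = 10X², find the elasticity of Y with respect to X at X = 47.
Elasticity = 2

Elasticity = (dY/dX) · (X/Y)

dY/dX = 20·X
At X = 47: dY/dX = 940, Y = 22090

Elasticity = 940 · (47 / 22090) = 2

Interpretation: for a small percentage change in X, the percentage change in Y is approximately 2.00 times as large.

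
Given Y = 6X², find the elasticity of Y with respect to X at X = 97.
Elasticity = 2

Elasticity = (dY/dX) · (X/Y)

dY/dX = 12·X
At X = 97: dY/dX = 1164, Y = 56454

Elasticity = 1164 · (97 / 56454) = 2

Interpretation: for a small percentage change in X, the percentage change in Y is approximately 2.00 times as large.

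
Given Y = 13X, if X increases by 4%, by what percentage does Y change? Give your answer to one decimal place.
4.0%

For Y = 13X:
If X → X(1 + 0.04)
Then Y → Y · (1 + 0.04)^1
     = Y · 1.0400

Percentage change = ((1 + 0.04)^1 − 1) × 100% = 4.0%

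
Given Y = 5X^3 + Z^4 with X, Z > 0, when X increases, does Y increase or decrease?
Y increases

Taking the partial derivative:
∂Y/∂X = 15X^2

∂Y/∂X = 15X^2 > 0 (assuming positive values)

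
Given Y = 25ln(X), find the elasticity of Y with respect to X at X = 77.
Elasticity = 1/ln(77) ≈ 0.2302

Elasticity = (dY/dX) · (X/Y)

dY/dX = 25/X
At X = 77: dY/dX = 25/77, Y = 25·ln(77)

Elasticity = (25/77) · (77 / (25·ln(77))) = 1/ln(77) ≈ 0.2302

Interpretation: for a small percentage change in X, the percentage change in Y is approximately 0.23 times as large.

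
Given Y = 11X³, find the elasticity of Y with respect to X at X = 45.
Elasticity = 3

Elasticity = (dY/dX) · (X/Y)

dY/dX = 33·X²
At X = 45: dY/dX = 66825, Y = 1002375

Elasticity = 66825 · (45 / 1002375) = 3

Interpretation: for a small percentage change in X, the percentage change in Y is approximately 3.00 times as large.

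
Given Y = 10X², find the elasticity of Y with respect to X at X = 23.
Elasticity = 2

Elasticity = (dY/dX) · (X/Y)

dY/dX = 20·X
At X = 23: dY/dX = 460, Y = 5290

Elasticity = 460 · (23 / 5290) = 2

Interpretation: for a small percentage change in X, the percentage change in Y is approximately 2.00 times as large.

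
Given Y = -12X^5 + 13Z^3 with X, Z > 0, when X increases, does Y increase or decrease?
Y decreases

Taking the partial derivative:
∂Y/∂X = -60X^4

∂Y/∂X = -60X^4 < 0 (assuming positive values)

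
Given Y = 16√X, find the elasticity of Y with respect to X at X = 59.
Elasticity = 1/2

Elasticity = (dY/dX) · (X/Y)

dY/dX = 8/√X
At X = 59: dY/dX = 8·√59/59, Y = 16·√59

Elasticity = (8·√59/59) · (59 / (16·√59)) = 1/2

Interpretation: for a small percentage change in X, the percentage change in Y is approximately 0.50 times as large.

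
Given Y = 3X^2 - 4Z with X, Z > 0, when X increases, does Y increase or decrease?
Y increases

Taking the partial derivative:
∂Y/∂X = 6X

∂Y/∂X = 6X > 0 (assuming positive values)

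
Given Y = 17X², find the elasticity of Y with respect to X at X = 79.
Elasticity = 2

Elasticity = (dY/dX) · (X/Y)

dY/dX = 34·X
At X = 79: dY/dX = 2686, Y = 106097

Elasticity = 2686 · (79 / 106097) = 2

Interpretation: for a small percentage change in X, the percentage change in Y is approximately 2.00 times as large.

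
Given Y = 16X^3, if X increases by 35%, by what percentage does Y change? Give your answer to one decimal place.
146.0%

For Y = 16X^3:
If X → X(1 + 0.35)
Then Y → Y · (1 + 0.35)^3
     ≈ Y · 2.4604

Percentage change = ((1 + 0.35)^3 − 1) × 100% ≈ 146.0%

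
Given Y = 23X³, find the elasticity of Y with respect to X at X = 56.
Elasticity = 3

Elasticity = (dY/dX) · (X/Y)

dY/dX = 69·X²
At X = 56: dY/dX = 216384, Y = 4039168

Elasticity = 216384 · (56 / 4039168) = 3

Interpretation: for a small percentage change in X, the percentage change in Y is approximately 3.00 times as large.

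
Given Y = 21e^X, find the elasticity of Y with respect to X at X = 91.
Elasticity = 91

Elasticity = (dY/dX) · (X/Y)

dY/dX = 21·e^X
At X = 91: dY/dX = 21·e^91, Y = 21·e^91

Elasticity = (21·e^91) · (91 / (21·e^91)) = 91

Interpretation: for a small percentage change in X, the percentage change in Y is approximately 91.00 times as large.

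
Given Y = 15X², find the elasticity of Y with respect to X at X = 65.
Elasticity = 2

Elasticity = (dY/dX) · (X/Y)

dY/dX = 30·X
At X = 65: dY/dX = 1950, Y = 63375

Elasticity = 1950 · (65 / 63375) = 2

Interpretation: for a small percentage change in X, the percentage change in Y is approximately 2.00 times as large.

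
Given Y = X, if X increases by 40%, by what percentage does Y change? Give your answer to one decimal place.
40.0%

For Y = X:
If X → X(1 + 0.4)
Then Y → Y · (1 + 0.4)^1
     = Y · 1.4000

Percentage change = ((1 + 0.4)^1 − 1) × 100% = 40.0%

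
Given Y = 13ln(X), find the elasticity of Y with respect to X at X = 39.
Elasticity = 1/ln(39) ≈ 0.2730

Elasticity = (dY/dX) · (X/Y)

dY/dX = 13/X
At X = 39: dY/dX = 1/3, Y = 13·ln(39)

Elasticity = (1/3) · (39 / (13·ln(39))) = 1/ln(39) ≈ 0.2730

Interpretation: for a small percentage change in X, the percentage change in Y is approximately 0.27 times as large.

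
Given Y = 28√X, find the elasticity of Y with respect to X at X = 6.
Elasticity = 1/2

Elasticity = (dY/dX) · (X/Y)

dY/dX = 14/√X
At X = 6: dY/dX = 7·√6/3, Y = 28·√6

Elasticity = (7·√6/3) · (6 / (28·√6)) = 1/2

Interpretation: for a small percentage change in X, the percentage change in Y is approximately 0.50 times as large.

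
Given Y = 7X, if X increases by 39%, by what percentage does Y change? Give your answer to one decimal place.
39.0%

For Y = 7X:
If X → X(1 + 0.39)
Then Y → Y · (1 + 0.39)^1
     = Y · 1.3900

Percentage change = ((1 + 0.39)^1 − 1) × 100% = 39.0%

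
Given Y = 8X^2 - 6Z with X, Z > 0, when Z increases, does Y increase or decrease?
Y decreases

Taking the partial derivative:
∂Y/∂Z = -6

∂Y/∂Z = -6 < 0 (assuming positive values)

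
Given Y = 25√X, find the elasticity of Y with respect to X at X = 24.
Elasticity = 1/2

Elasticity = (dY/dX) · (X/Y)

dY/dX = 25/(2·√X)
At X = 24: dY/dX = 25·√6/24, Y = 50·√6

Elasticity = (25·√6/24) · (24 / (50·√6)) = 1/2

Interpretation: for a small percentage change in X, the percentage change in Y is approximately 0.50 times as large.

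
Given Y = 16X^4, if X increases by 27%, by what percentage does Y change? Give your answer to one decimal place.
160.1%

For Y = 16X^4:
If X → X(1 + 0.27)
Then Y → Y · (1 + 0.27)^4
     ≈ Y · 2.6014

Percentage change = ((1 + 0.27)^4 − 1) × 100% ≈ 160.1%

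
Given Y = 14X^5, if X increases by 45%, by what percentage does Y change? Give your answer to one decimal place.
541.0%

For Y = 14X^5:
If X → X(1 + 0.45)
Then Y → Y · (1 + 0.45)^5
     ≈ Y · 6.4097

Percentage change = ((1 + 0.45)^5 − 1) × 100% ≈ 541.0%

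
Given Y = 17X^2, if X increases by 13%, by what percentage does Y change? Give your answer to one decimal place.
27.7%

For Y = 17X^2:
If X → X(1 + 0.13)
Then Y → Y · (1 + 0.13)^2
     = Y · 1.2769

Percentage change = ((1 + 0.13)^2 − 1) × 100% ≈ 27.7%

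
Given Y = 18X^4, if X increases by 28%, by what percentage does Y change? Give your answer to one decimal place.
168.4%

For Y = 18X^4:
If X → X(1 + 0.28)
Then Y → Y · (1 + 0.28)^4
     ≈ Y · 2.6844

Percentage change = ((1 + 0.28)^4 − 1) × 100% ≈ 168.4%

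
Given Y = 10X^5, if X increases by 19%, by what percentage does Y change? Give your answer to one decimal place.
138.6%

For Y = 10X^5:
If X → X(1 + 0.19)
Then Y → Y · (1 + 0.19)^5
     ≈ Y · 2.3864

Percentage change = ((1 + 0.19)^5 − 1) × 100% ≈ 138.6%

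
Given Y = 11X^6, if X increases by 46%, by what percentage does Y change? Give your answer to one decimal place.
868.5%

For Y = 11X^6:
If X → X(1 + 0.46)
Then Y → Y · (1 + 0.46)^6
     ≈ Y · 9.6854

Percentage change = ((1 + 0.46)^6 − 1) × 100% ≈ 868.5%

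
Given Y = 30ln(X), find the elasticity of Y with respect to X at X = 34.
Elasticity = 1/ln(34) ≈ 0.2836

Elasticity = (dY/dX) · (X/Y)

dY/dX = 30/X
At X = 34: dY/dX = 15/17, Y = 30·ln(34)

Elasticity = (15/17) · (34 / (30·ln(34))) = 1/ln(34) ≈ 0.2836

Interpretation: for a small percentage change in X, the percentage change in Y is approximately 0.28 times as large.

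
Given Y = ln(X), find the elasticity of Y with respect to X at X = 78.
Elasticity = 1/ln(78) ≈ 0.2295

Elasticity = (dY/dX) · (X/Y)

dY/dX = 1/X
At X = 78: dY/dX = 1/78, Y = ln(78)

Elasticity = (1/78) · (78 / (ln(78))) = 1/ln(78) ≈ 0.2295

Interpretation: for a small percentage change in X, the percentage change in Y is approximately 0.23 times as large.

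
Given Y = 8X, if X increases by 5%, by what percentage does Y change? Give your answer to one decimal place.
5.0%

For Y = 8X:
If X → X(1 + 0.05)
Then Y → Y · (1 + 0.05)^1
     = Y · 1.0500

Percentage change = ((1 + 0.05)^1 − 1) × 100% = 5.0%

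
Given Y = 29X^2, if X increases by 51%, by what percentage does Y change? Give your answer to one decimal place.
128.0%

For Y = 29X^2:
If X → X(1 + 0.51)
Then Y → Y · (1 + 0.51)^2
     = Y · 2.2801

Percentage change = ((1 + 0.51)^2 − 1) × 100% ≈ 128.0%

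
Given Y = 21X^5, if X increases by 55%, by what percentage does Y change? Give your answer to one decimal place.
794.7%

For Y = 21X^5:
If X → X(1 + 0.55)
Then Y → Y · (1 + 0.55)^5
     ≈ Y · 8.9466

Percentage change = ((1 + 0.55)^5 − 1) × 100% ≈ 794.7%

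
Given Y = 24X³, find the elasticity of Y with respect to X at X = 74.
Elasticity = 3

Elasticity = (dY/dX) · (X/Y)

dY/dX = 72·X²
At X = 74: dY/dX = 394272, Y = 9725376

Elasticity = 394272 · (74 / 9725376) = 3

Interpretation: for a small percentage change in X, the percentage change in Y is approximately 3.00 times as large.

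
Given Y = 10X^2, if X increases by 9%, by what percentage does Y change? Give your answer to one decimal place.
18.8%

For Y = 10X^2:
If X → X(1 + 0.09)
Then Y → Y · (1 + 0.09)^2
     = Y · 1.1881

Percentage change = ((1 + 0.09)^2 − 1) × 100% ≈ 18.8%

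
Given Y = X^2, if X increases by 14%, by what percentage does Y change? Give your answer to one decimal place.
30.0%

For Y = X^2:
If X → X(1 + 0.14)
Then Y → Y · (1 + 0.14)^2
     = Y · 1.2996

Percentage change = ((1 + 0.14)^2 − 1) × 100% ≈ 30.0%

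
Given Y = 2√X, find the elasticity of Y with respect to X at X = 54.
Elasticity = 1/2

Elasticity = (dY/dX) · (X/Y)

dY/dX = 1/√X
At X = 54: dY/dX = √6/18, Y = 6·√6

Elasticity = (√6/18) · (54 / (6·√6)) = 1/2

Interpretation: for a small percentage change in X, the percentage change in Y is approximately 0.50 times as large.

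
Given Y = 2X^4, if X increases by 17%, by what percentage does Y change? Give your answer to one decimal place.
87.4%

For Y = 2X^4:
If X → X(1 + 0.17)
Then Y → Y · (1 + 0.17)^4
     ≈ Y · 1.8739

Percentage change = ((1 + 0.17)^4 − 1) × 100% ≈ 87.4%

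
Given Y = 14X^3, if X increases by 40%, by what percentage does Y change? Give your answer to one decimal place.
174.4%

For Y = 14X^3:
If X → X(1 + 0.4)
Then Y → Y · (1 + 0.4)^3
     = Y · 2.7440

Percentage change = ((1 + 0.4)^3 − 1) × 100% = 174.4%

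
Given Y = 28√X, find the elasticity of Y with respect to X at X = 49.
Elasticity = 1/2

Elasticity = (dY/dX) · (X/Y)

dY/dX = 14/√X
At X = 49: dY/dX = 2, Y = 196

Elasticity = 2 · (49 / 196) = 1/2

Interpretation: for a small percentage change in X, the percentage change in Y is approximately 0.50 times as large.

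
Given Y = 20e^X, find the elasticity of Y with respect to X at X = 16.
Elasticity = 16

Elasticity = (dY/dX) · (X/Y)

dY/dX = 20·e^X
At X = 16: dY/dX = 20·e^16, Y = 20·e^16

Elasticity = (20·e^16) · (16 / (20·e^16)) = 16

Interpretation: for a small percentage change in X, the percentage change in Y is approximately 16.00 times as large.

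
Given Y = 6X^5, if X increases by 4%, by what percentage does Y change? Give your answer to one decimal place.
21.7%

For Y = 6X^5:
If X → X(1 + 0.04)
Then Y → Y · (1 + 0.04)^5
     ≈ Y · 1.2167

Percentage change = ((1 + 0.04)^5 − 1) × 100% ≈ 21.7%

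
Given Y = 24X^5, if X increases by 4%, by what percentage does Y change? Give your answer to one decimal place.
21.7%

For Y = 24X^5:
If X → X(1 + 0.04)
Then Y → Y · (1 + 0.04)^5
     ≈ Y · 1.2167

Percentage change = ((1 + 0.04)^5 − 1) × 100% ≈ 21.7%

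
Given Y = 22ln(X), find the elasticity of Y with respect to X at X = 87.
Elasticity = 1/ln(87) ≈ 0.2239

Elasticity = (dY/dX) · (X/Y)

dY/dX = 22/X
At X = 87: dY/dX = 22/87, Y = 22·ln(87)

Elasticity = (22/87) · (87 / (22·ln(87))) = 1/ln(87) ≈ 0.2239

Interpretation: for a small percentage change in X, the percentage change in Y is approximately 0.22 times as large.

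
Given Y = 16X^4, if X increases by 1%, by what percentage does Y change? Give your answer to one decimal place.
4.1%

For Y = 16X^4:
If X → X(1 + 0.01)
Then Y → Y · (1 + 0.01)^4
     ≈ Y · 1.0406

Percentage change = ((1 + 0.01)^4 − 1) × 100% ≈ 4.1%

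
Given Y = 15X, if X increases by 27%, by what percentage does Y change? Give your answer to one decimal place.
27.0%

For Y = 15X:
If X → X(1 + 0.27)
Then Y → Y · (1 + 0.27)^1
     = Y · 1.2700

Percentage change = ((1 + 0.27)^1 − 1) × 100% = 27.0%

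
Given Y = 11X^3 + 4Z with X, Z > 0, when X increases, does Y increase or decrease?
Y increases

Taking the partial derivative:
∂Y/∂X = 33X^2

∂Y/∂X = 33X^2 > 0 (assuming positive values)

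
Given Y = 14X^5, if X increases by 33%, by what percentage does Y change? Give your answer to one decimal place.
316.2%

For Y = 14X^5:
If X → X(1 + 0.33)
Then Y → Y · (1 + 0.33)^5
     ≈ Y · 4.1616

Percentage change = ((1 + 0.33)^5 − 1) × 100% ≈ 316.2%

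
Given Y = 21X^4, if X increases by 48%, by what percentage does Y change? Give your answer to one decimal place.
379.8%

For Y = 21X^4:
If X → X(1 + 0.48)
Then Y → Y · (1 + 0.48)^4
     ≈ Y · 4.7979

Percentage change = ((1 + 0.48)^4 − 1) × 100% ≈ 379.8%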